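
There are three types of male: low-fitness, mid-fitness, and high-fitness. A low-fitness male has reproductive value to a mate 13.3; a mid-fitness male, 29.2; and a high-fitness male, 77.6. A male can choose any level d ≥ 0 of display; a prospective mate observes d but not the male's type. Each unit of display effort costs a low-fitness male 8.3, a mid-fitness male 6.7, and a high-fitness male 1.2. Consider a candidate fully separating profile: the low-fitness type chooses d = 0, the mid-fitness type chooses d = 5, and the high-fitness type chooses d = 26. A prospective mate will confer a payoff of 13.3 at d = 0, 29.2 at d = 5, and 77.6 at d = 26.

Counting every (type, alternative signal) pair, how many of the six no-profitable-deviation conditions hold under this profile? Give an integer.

5

High-fitness (own payoff 77.6 − 1.2×26 = 46.4): to d=0 gives 13.3 → no gain ✓; to d=5 gives 29.2 − 1.2×5 = 23.2 → no gain ✓.
Mid-fitness (own payoff 29.2 − 6.7×5 = -4.3): to d=0 gives 13.3 → profitable ✗; to d=26 gives 77.6 − 6.7×26 = -96.6 → no gain ✓.
Low-fitness (own payoff 13.3): to d=5 gives 29.2 − 8.3×5 = -12.3 → no gain ✓; to d=26 gives 77.6 − 8.3×26 = -138.2 → no gain ✓.
5 of the 6 constraints hold; not an equilibrium.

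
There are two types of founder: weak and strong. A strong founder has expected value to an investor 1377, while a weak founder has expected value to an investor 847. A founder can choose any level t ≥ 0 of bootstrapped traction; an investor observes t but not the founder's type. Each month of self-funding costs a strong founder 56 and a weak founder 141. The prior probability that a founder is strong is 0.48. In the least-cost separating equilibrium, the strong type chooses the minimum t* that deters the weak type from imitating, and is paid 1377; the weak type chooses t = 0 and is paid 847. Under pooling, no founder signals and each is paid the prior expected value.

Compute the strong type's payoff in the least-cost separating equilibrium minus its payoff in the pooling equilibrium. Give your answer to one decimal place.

65.1

Least-cost separating signal: t* solves 847 = 1377 − 141·t*, so t* = (1377 − 847)/141 ≈ 3.7589.
Strong type's separating payoff: 1377 − 56 × t* = 1377 − 56 × (1377 − 847)/141 = 1377 − 29680/141 ≈ 1166.504.
Pooling payoff: 0.48 × 1377 + 0.52 × 847 = 1101.4.
Difference: 1166.504 − 1101.4 = 65.104, i.e. 65.1 to one decimal place.
The strong type prefers to separate.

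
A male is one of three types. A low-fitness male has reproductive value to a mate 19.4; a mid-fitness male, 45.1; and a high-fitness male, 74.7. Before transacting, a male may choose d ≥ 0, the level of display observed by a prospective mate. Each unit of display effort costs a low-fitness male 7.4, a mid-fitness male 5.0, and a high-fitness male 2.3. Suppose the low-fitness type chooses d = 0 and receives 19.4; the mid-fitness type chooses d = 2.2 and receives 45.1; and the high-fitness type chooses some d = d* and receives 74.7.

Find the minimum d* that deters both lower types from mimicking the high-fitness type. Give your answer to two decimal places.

8.12

Mid-fitness type (on-path payoff 45.1 − 5.0×2.2 = 34.1) won't mimic when 34.1 ≥ 74.7 − 5.0·d*, i.e. d* ≥ 8.12.
Low-fitness type (on-path payoff 19.4) won't mimic when 19.4 ≥ 74.7 − 7.4·d*, i.e. d* ≥ 7.47.
Both must hold, so d* = max(7.47, 8.12) = 8.12. The mid-fitness type's constraint binds.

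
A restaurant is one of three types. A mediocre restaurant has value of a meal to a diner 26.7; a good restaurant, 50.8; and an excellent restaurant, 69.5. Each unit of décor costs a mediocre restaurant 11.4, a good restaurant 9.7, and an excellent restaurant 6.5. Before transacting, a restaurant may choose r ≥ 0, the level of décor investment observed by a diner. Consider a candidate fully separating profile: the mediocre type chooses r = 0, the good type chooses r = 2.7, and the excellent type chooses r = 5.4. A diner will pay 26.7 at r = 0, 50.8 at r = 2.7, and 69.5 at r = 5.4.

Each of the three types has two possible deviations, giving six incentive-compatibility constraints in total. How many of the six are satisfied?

5

Mediocre (own payoff 26.7): to r=2.7 gives 50.8 − 11.4×2.7 = 20.02 → no gain ✓; to r=5.4 gives 69.5 − 11.4×5.4 = 7.94 → no gain ✓.
Good (own payoff 50.8 − 9.7×2.7 = 24.61): to r=0 gives 26.7 → profitable ✗; to r=5.4 gives 69.5 − 9.7×5.4 = 17.12 → no gain ✓.
Excellent (own payoff 69.5 − 6.5×5.4 = 34.4): to r=0 gives 26.7 → no gain ✓; to r=2.7 gives 50.8 − 6.5×2.7 = 33.25 → no gain ✓.
5 of the 6 constraints hold; not an equilibrium.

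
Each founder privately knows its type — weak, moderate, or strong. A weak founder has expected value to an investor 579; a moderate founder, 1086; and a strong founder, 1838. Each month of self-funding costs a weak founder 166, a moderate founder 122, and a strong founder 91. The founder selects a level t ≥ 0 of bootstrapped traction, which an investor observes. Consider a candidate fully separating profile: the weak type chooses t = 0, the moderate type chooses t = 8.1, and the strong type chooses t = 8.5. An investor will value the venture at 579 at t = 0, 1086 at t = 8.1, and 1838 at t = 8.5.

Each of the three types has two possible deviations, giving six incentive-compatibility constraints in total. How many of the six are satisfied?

Strong (own payoff 1838 − 91×8.5 = 1064.5): to t=0 gives 579 → no gain ✓; to t=8.1 gives 1086 − 91×8.1 = 348.9 → no gain ✓.
Weak (own payoff 579): to t=8.1 gives 1086 − 166×8.1 = -258.6 → no gain ✓; to t=8.5 gives 1838 − 166×8.5 = 427 → no gain ✓.
Moderate (own payoff 1086 − 122×8.1 = 97.8): to t=0 gives 579 → profitable ✗; to t=8.5 gives 1838 − 122×8.5 = 801 → profitable ✗.
4 of the 6 constraints hold; not an equilibrium.

4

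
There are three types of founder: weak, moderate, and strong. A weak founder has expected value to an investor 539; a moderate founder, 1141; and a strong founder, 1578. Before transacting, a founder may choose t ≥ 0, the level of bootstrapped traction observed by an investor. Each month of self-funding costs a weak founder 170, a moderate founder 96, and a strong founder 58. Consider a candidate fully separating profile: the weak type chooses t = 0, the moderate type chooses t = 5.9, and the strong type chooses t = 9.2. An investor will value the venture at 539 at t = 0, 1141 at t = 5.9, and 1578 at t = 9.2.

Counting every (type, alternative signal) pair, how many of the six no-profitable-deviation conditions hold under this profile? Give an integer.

5

Strong (own payoff 1578 − 58×9.2 = 1044.4): to t=0 gives 539 → no gain ✓; to t=5.9 gives 1141 − 58×5.9 = 798.8 → no gain ✓.
Moderate (own payoff 1141 − 96×5.9 = 574.6): to t=0 gives 539 → no gain ✓; to t=9.2 gives 1578 − 96×9.2 = 694.8 → profitable ✗.
Weak (own payoff 539): to t=5.9 gives 1141 − 170×5.9 = 138 → no gain ✓; to t=9.2 gives 1578 − 170×9.2 = 14 → no gain ✓.
5 of the 6 constraints hold; not an equilibrium.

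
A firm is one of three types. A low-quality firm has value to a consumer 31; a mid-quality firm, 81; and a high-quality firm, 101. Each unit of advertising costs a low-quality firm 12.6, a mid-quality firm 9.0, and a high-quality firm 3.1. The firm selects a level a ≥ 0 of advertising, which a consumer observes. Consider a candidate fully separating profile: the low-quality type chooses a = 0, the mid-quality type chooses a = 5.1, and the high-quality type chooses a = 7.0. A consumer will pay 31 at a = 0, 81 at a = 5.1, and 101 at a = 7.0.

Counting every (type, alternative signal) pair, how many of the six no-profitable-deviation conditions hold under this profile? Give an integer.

Mid-quality (own payoff 81 − 9.0×5.1 = 35.1): to a=0 gives 31 → no gain ✓; to a=7.0 gives 101 − 9.0×7.0 = 38 → profitable ✗.
High-quality (own payoff 101 − 3.1×7.0 = 79.3): to a=0 gives 31 → no gain ✓; to a=5.1 gives 81 − 3.1×5.1 = 65.19 → no gain ✓.
Low-quality (own payoff 31): to a=5.1 gives 81 − 12.6×5.1 = 16.74 → no gain ✓; to a=7.0 gives 101 − 12.6×7.0 = 12.8 → no gain ✓.
5 of the 6 constraints hold; not an equilibrium.

5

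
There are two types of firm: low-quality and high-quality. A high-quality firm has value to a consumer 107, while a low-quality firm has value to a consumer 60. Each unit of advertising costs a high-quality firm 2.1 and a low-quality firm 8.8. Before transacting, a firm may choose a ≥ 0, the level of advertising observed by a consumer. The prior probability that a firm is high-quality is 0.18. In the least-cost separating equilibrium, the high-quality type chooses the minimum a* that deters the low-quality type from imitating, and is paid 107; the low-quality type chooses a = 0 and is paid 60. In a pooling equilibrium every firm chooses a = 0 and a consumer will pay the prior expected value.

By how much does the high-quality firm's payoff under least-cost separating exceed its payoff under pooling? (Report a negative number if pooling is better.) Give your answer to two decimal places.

27.32

Least-cost separating signal: a* solves 60 = 107 − 8.8·a*, so a* = (107 − 60)/8.8 ≈ 5.3409.
High-quality type's separating payoff: 107 − 2.1 × a* = 107 − 2.1 × (107 − 60)/8.8 = 107 − 98.7/8.8 ≈ 95.7841.
Pooling payoff: 0.18 × 107 + 0.82 × 60 = 68.46.
Difference: 95.7841 − 68.46 = 27.3241, i.e. 27.32 to two decimal places.
The high-quality type prefers to separate.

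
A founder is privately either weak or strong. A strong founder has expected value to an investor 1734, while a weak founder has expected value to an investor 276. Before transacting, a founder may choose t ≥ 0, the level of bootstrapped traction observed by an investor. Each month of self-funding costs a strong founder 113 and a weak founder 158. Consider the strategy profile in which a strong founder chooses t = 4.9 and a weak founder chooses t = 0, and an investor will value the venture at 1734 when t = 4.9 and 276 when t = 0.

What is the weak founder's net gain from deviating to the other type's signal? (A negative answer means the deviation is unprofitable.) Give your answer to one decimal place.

Playing t = 0 the weak founder receives 276.
Deviating to t = 4.9 brings payment 1734 at cost 158 × 4.9 = 774.2, netting 959.8.
Gain from deviating: 959.8 − 276 = 683.8.
The gain is positive, so the weak type's incentive-compatibility constraint is violated — this profile is not a separating equilibrium.

683.8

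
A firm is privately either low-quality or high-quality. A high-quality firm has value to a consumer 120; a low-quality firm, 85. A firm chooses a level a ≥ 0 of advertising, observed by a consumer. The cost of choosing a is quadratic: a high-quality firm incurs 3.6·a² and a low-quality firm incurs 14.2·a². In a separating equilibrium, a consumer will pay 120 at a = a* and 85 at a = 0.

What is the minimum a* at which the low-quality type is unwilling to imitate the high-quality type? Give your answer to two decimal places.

1.57

The low-quality type at a = 0 receives 85; imitating at a* yields 120 − 14.2·a*².
Indifference: 85 = 120 − 14.2·a*², so a*² = (120 − 85) / 14.2 ≈ 2.4648.
a* = √2.4648 ≈ 1.57.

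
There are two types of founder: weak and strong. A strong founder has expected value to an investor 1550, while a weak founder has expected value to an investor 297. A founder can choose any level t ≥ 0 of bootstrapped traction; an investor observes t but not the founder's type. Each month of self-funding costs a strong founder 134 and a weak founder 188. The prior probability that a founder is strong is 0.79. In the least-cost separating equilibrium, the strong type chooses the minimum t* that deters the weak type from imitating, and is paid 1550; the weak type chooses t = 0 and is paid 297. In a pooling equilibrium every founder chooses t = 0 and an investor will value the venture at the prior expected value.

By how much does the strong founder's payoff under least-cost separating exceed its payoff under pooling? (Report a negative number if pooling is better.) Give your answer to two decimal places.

-629.97

Least-cost separating signal: t* solves 297 = 1550 − 188·t*, so t* = (1550 − 297)/188 ≈ 6.6649.
Strong type's separating payoff: 1550 − 134 × t* = 1550 − 134 × (1550 − 297)/188 = 1550 − 167902/188 ≈ 656.9043.
Pooling payoff: 0.79 × 1550 + 0.21 × 297 = 1286.87.
Difference: 656.9043 − 1286.87 = -629.9657, i.e. -629.97 to two decimal places.
The strong type would prefer the pooling outcome.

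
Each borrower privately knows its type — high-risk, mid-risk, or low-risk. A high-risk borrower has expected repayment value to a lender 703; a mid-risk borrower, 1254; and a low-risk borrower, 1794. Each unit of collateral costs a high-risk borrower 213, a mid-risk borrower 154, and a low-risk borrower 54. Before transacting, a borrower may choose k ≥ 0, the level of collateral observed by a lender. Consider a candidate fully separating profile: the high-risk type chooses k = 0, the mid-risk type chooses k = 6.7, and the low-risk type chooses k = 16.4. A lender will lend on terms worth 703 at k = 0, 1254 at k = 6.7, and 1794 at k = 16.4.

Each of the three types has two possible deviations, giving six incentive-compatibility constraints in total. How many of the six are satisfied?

Mid-risk (own payoff 1254 − 154×6.7 = 222.2): to k=0 gives 703 → profitable ✗; to k=16.4 gives 1794 − 154×16.4 = -731.6 → no gain ✓.
Low-risk (own payoff 1794 − 54×16.4 = 908.4): to k=0 gives 703 → no gain ✓; to k=6.7 gives 1254 − 54×6.7 = 892.2 → no gain ✓.
High-risk (own payoff 703): to k=6.7 gives 1254 − 213×6.7 = -173.1 → no gain ✓; to k=16.4 gives 1794 − 213×16.4 = -1699.2 → no gain ✓.
5 of the 6 constraints hold; not an equilibrium.

5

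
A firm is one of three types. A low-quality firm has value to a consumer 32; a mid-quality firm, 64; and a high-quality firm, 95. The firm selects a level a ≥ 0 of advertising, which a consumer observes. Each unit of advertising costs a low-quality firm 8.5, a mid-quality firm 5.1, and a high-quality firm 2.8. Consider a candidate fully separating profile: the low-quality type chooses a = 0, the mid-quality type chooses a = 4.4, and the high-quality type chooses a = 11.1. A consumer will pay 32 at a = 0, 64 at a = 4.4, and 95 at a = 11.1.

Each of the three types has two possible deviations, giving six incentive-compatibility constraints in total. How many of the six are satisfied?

6

Low-quality (own payoff 32): to a=4.4 gives 64 − 8.5×4.4 = 26.6 → no gain ✓; to a=11.1 gives 95 − 8.5×11.1 = 0.65 → no gain ✓.
Mid-quality (own payoff 64 − 5.1×4.4 = 41.56): to a=0 gives 32 → no gain ✓; to a=11.1 gives 95 − 5.1×11.1 = 38.39 → no gain ✓.
High-quality (own payoff 95 − 2.8×11.1 = 63.92): to a=0 gives 32 → no gain ✓; to a=4.4 gives 64 − 2.8×4.4 = 51.68 → no gain ✓.
6 of the 6 constraints hold; this profile is a separating equilibrium.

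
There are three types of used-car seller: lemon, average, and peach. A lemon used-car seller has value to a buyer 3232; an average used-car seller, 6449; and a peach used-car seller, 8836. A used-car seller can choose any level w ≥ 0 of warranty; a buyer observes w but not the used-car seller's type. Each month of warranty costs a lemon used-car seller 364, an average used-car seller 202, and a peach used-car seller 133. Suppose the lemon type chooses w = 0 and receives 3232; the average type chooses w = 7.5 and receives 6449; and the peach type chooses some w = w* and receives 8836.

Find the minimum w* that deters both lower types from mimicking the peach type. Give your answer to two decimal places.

Average type (on-path payoff 6449 − 202×7.5 = 4934) won't mimic when 4934 ≥ 8836 − 202·w*, i.e. w* ≥ 19.32.
Lemon type (on-path payoff 3232) won't mimic when 3232 ≥ 8836 − 364·w*, i.e. w* ≥ 15.40.
Both must hold, so w* = max(15.40, 19.32) = 19.32. The average type's constraint binds.

19.32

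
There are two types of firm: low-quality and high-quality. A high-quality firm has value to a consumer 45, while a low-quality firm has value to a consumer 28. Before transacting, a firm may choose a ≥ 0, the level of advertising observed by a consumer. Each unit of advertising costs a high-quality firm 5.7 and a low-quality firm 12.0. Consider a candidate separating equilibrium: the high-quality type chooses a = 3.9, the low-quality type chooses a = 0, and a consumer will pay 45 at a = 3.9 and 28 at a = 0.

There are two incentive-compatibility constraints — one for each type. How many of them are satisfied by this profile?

1

High-quality type: signal → 45 − 5.7 × 3.9 = 22.77; deviate to 0 → 28. IC fails (22.77 < 28).
Low-quality type: stay at 0 → 28; mimic → 45 − 12.0 × 3.9 = -1.8. IC holds (28 ≥ -1.8).
1 of 2 constraints hold, so this profile is not an equilibrium.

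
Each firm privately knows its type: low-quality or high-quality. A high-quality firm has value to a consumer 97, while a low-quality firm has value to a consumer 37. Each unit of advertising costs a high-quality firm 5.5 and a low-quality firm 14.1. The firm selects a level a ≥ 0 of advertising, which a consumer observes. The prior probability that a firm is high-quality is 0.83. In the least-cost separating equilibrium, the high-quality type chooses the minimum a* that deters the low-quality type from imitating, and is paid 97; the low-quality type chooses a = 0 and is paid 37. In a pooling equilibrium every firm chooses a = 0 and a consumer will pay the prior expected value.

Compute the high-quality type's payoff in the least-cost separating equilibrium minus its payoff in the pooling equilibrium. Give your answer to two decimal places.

Least-cost separating signal: a* solves 37 = 97 − 14.1·a*, so a* = (97 − 37)/14.1 ≈ 4.2553.
High-quality type's separating payoff: 97 − 5.5 × a* = 97 − 5.5 × (97 − 37)/14.1 = 97 − 330/14.1 ≈ 73.5957.
Pooling payoff: 0.83 × 97 + 0.17 × 37 = 86.8.
Difference: 73.5957 − 86.8 = -13.2043, i.e. -13.20 to two decimal places.
The high-quality type would prefer the pooling outcome.

-13.20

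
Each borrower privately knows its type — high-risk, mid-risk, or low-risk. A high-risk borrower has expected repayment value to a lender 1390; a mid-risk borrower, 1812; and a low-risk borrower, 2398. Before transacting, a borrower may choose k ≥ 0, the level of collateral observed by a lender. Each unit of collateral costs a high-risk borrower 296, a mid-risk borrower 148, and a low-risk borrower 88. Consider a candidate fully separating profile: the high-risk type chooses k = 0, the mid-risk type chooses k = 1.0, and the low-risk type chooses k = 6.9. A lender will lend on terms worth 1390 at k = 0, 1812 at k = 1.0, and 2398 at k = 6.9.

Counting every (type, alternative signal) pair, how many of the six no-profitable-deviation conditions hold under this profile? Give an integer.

Low-risk (own payoff 2398 − 88×6.9 = 1790.8): to k=0 gives 1390 → no gain ✓; to k=1.0 gives 1812 − 88×1.0 = 1724 → no gain ✓.
Mid-risk (own payoff 1812 − 148×1.0 = 1664): to k=0 gives 1390 → no gain ✓; to k=6.9 gives 2398 − 148×6.9 = 1376.8 → no gain ✓.
High-risk (own payoff 1390): to k=1.0 gives 1812 − 296×1.0 = 1516 → profitable ✗; to k=6.9 gives 2398 − 296×6.9 = 355.6 → no gain ✓.
5 of the 6 constraints hold; not an equilibrium.

5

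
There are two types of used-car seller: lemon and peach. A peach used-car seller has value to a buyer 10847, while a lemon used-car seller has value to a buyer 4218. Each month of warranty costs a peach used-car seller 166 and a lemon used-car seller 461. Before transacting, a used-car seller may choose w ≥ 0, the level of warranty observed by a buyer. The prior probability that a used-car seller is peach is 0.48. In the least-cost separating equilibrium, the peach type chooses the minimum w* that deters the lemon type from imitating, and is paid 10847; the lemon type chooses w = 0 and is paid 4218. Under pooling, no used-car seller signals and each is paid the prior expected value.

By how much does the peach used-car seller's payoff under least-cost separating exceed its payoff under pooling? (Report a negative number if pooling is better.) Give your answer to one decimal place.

1060.1

Least-cost separating signal: w* solves 4218 = 10847 − 461·w*, so w* = (10847 − 4218)/461 ≈ 14.3796.
Peach type's separating payoff: 10847 − 166 × w* = 10847 − 166 × (10847 − 4218)/461 = 10847 − 1100414/461 ≈ 8459.985.
Pooling payoff: 0.48 × 10847 + 0.52 × 4218 = 7399.92.
Difference: 8459.985 − 7399.92 = 1060.065, i.e. 1060.1 to one decimal place.
The peach type prefers to separate.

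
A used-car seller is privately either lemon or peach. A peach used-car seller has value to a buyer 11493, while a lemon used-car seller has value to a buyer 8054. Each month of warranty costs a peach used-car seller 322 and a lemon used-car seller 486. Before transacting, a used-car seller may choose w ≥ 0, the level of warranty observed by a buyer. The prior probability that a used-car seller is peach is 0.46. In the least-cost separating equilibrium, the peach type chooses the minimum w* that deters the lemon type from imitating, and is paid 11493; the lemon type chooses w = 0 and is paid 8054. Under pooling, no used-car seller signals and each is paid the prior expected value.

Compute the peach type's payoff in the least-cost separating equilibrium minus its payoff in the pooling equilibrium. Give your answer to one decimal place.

Least-cost separating signal: w* solves 8054 = 11493 − 486·w*, so w* = (11493 − 8054)/486 ≈ 7.0761.
Peach type's separating payoff: 11493 − 322 × w* = 11493 − 322 × (11493 − 8054)/486 = 11493 − 1107358/486 ≈ 9214.486.
Pooling payoff: 0.46 × 11493 + 0.54 × 8054 = 9635.94.
Difference: 9214.486 − 9635.94 = -421.454, i.e. -421.5 to one decimal place.
The peach type would prefer the pooling outcome.

-421.5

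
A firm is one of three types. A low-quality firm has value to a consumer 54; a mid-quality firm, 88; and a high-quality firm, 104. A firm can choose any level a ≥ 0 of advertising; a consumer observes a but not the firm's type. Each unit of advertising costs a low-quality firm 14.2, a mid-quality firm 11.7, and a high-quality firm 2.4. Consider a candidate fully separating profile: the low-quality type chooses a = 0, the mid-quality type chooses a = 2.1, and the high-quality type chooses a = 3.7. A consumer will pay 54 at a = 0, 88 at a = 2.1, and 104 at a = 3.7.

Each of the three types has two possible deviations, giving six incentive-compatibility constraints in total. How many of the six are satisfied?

Low-quality (own payoff 54): to a=2.1 gives 88 − 14.2×2.1 = 58.18 → profitable ✗; to a=3.7 gives 104 − 14.2×3.7 = 51.46 → no gain ✓.
High-quality (own payoff 104 − 2.4×3.7 = 95.12): to a=0 gives 54 → no gain ✓; to a=2.1 gives 88 − 2.4×2.1 = 82.96 → no gain ✓.
Mid-quality (own payoff 88 − 11.7×2.1 = 63.43): to a=0 gives 54 → no gain ✓; to a=3.7 gives 104 − 11.7×3.7 = 60.71 → no gain ✓.
5 of the 6 constraints hold; not an equilibrium.

5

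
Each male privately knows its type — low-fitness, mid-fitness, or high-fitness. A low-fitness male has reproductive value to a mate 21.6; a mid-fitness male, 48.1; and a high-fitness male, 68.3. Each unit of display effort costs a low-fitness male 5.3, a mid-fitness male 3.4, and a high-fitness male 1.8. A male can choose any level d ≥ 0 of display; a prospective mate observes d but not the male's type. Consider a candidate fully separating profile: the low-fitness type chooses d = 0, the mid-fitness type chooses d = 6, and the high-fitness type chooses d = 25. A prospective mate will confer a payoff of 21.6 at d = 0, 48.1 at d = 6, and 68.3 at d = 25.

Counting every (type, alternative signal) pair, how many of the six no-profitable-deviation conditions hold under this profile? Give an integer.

5

Mid-fitness (own payoff 48.1 − 3.4×6 = 27.7): to d=0 gives 21.6 → no gain ✓; to d=25 gives 68.3 − 3.4×25 = -16.7 → no gain ✓.
High-fitness (own payoff 68.3 − 1.8×25 = 23.3): to d=0 gives 21.6 → no gain ✓; to d=6 gives 48.1 − 1.8×6 = 37.3 → profitable ✗.
Low-fitness (own payoff 21.6): to d=6 gives 48.1 − 5.3×6 = 16.3 → no gain ✓; to d=25 gives 68.3 − 5.3×25 = -64.2 → no gain ✓.
5 of the 6 constraints hold; not an equilibrium.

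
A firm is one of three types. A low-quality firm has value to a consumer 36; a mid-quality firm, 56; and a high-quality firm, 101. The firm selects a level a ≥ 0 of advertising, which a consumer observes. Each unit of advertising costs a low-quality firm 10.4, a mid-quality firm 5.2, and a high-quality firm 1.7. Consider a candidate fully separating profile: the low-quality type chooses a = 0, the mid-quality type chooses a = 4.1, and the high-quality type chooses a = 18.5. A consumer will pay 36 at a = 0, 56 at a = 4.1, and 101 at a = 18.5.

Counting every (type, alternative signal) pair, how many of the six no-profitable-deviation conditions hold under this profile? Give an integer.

5

High-quality (own payoff 101 − 1.7×18.5 = 69.55): to a=0 gives 36 → no gain ✓; to a=4.1 gives 56 − 1.7×4.1 = 49.03 → no gain ✓.
Mid-quality (own payoff 56 − 5.2×4.1 = 34.68): to a=0 gives 36 → profitable ✗; to a=18.5 gives 101 − 5.2×18.5 = 4.8 → no gain ✓.
Low-quality (own payoff 36): to a=4.1 gives 56 − 10.4×4.1 = 13.36 → no gain ✓; to a=18.5 gives 101 − 10.4×18.5 = -91.4 → no gain ✓.
5 of the 6 constraints hold; not an equilibrium.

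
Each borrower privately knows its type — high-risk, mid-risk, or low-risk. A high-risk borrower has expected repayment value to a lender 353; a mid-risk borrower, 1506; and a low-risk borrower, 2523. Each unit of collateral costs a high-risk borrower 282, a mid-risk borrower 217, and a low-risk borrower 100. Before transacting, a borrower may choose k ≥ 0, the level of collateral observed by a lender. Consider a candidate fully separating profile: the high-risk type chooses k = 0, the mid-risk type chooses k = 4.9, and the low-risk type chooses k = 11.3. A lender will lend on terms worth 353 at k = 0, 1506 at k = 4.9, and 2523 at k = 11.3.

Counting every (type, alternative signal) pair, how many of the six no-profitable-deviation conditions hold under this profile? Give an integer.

High-risk (own payoff 353): to k=4.9 gives 1506 − 282×4.9 = 124.2 → no gain ✓; to k=11.3 gives 2523 − 282×11.3 = -663.6 → no gain ✓.
Low-risk (own payoff 2523 − 100×11.3 = 1393): to k=0 gives 353 → no gain ✓; to k=4.9 gives 1506 − 100×4.9 = 1016 → no gain ✓.
Mid-risk (own payoff 1506 − 217×4.9 = 442.7): to k=0 gives 353 → no gain ✓; to k=11.3 gives 2523 − 217×11.3 = 70.9 → no gain ✓.
6 of the 6 constraints hold; this profile is a separating equilibrium.

6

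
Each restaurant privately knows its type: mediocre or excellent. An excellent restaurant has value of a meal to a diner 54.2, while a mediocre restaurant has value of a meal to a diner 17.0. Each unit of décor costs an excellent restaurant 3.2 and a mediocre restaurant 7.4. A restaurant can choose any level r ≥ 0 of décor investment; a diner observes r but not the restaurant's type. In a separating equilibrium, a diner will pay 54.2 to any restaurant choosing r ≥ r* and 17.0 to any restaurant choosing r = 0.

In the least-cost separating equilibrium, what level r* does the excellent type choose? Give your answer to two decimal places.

5.03

A mediocre restaurant choosing r = 0 receives 17.0.
Imitating at r* instead would pay 54.2 at cost 7.4·r*, netting 54.2 − 7.4·r*.
Indifference: 17.0 = 54.2 − 7.4·r*, so r* = (54.2 − 17.0) / 7.4 ≈ 5.03.
This is the mediocre type's binding incentive-compatibility constraint; any r ≥ 5.03 sustains separation on that side.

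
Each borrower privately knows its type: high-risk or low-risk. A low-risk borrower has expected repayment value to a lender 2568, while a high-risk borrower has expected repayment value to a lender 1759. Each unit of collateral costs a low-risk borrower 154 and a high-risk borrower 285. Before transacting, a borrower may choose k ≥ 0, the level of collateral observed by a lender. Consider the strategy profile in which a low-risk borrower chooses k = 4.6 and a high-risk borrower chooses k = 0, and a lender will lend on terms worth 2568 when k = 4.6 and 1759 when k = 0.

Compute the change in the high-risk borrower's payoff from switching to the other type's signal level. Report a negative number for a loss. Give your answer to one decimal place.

-502.0

Playing k = 0 the high-risk borrower receives 1759.
Deviating to k = 4.6 brings payment 2568 at cost 285 × 4.6 = 1311, netting 1257.
Gain from deviating: 1257 − 1759 = -502.0.
The gain is negative, so the high-risk type's incentive-compatibility constraint is satisfied.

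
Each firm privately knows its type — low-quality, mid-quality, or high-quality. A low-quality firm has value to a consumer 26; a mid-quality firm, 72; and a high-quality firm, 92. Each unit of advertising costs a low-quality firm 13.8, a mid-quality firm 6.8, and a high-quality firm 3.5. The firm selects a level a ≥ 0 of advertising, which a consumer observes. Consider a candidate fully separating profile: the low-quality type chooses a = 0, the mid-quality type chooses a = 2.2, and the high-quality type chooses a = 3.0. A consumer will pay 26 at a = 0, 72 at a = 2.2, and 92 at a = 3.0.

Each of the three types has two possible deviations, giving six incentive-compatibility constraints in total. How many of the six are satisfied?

3

Low-quality (own payoff 26): to a=2.2 gives 72 − 13.8×2.2 = 41.64 → profitable ✗; to a=3.0 gives 92 − 13.8×3.0 = 50.6 → profitable ✗.
Mid-quality (own payoff 72 − 6.8×2.2 = 57.04): to a=0 gives 26 → no gain ✓; to a=3.0 gives 92 − 6.8×3.0 = 71.6 → profitable ✗.
High-quality (own payoff 92 − 3.5×3.0 = 81.5): to a=0 gives 26 → no gain ✓; to a=2.2 gives 72 − 3.5×2.2 = 64.3 → no gain ✓.
3 of the 6 constraints hold; not an equilibrium.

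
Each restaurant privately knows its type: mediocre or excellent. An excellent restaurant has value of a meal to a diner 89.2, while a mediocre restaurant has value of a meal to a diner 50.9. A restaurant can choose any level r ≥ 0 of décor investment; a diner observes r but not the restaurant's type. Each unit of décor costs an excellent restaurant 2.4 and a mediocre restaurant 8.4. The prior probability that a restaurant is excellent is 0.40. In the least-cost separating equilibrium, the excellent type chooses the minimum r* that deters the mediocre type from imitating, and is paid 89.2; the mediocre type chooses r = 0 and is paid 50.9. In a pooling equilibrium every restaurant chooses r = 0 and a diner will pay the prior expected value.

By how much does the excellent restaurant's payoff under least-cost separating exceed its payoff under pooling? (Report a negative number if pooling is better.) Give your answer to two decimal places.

Least-cost separating signal: r* solves 50.9 = 89.2 − 8.4·r*, so r* = (89.2 − 50.9)/8.4 ≈ 4.5595.
Excellent type's separating payoff: 89.2 − 2.4 × r* = 89.2 − 2.4 × (89.2 − 50.9)/8.4 = 89.2 − 91.92/8.4 ≈ 78.2571.
Pooling payoff: 0.40 × 89.2 + 0.60 × 50.9 = 66.22.
Difference: 78.2571 − 66.22 = 12.0371, i.e. 12.04 to two decimal places.
The excellent type prefers to separate.

12.04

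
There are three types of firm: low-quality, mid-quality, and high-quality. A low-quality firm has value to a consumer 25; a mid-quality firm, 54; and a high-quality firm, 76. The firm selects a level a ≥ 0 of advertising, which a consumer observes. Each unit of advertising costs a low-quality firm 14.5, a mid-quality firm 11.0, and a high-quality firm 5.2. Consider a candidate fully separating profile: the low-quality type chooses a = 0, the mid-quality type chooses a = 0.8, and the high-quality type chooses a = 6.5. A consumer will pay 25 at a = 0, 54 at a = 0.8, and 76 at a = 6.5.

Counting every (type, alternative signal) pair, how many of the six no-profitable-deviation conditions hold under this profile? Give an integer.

Low-quality (own payoff 25): to a=0.8 gives 54 − 14.5×0.8 = 42.4 → profitable ✗; to a=6.5 gives 76 − 14.5×6.5 = -18.25 → no gain ✓.
Mid-quality (own payoff 54 − 11.0×0.8 = 45.2): to a=0 gives 25 → no gain ✓; to a=6.5 gives 76 − 11.0×6.5 = 4.5 → no gain ✓.
High-quality (own payoff 76 − 5.2×6.5 = 42.2): to a=0 gives 25 → no gain ✓; to a=0.8 gives 54 − 5.2×0.8 = 49.84 → profitable ✗.
4 of the 6 constraints hold; not an equilibrium.

4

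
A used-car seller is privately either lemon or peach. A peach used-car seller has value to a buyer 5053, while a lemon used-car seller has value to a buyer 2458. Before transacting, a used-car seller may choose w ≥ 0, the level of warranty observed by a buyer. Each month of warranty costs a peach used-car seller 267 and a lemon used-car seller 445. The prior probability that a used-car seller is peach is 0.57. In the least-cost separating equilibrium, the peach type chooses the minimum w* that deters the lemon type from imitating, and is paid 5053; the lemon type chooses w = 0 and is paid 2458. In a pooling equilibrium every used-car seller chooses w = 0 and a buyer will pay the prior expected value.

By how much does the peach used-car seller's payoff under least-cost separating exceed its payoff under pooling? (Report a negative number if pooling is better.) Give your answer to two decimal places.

Least-cost separating signal: w* solves 2458 = 5053 − 445·w*, so w* = (5053 − 2458)/445 ≈ 5.8315.
Peach type's separating payoff: 5053 − 267 × w* = 5053 − 267 × (5053 − 2458)/445 = 5053 − 692865/445 = 3496.
Pooling payoff: 0.57 × 5053 + 0.43 × 2458 = 3937.15.
Difference: 3496 − 3937.15 = -441.15.
The peach type would prefer the pooling outcome.

-441.15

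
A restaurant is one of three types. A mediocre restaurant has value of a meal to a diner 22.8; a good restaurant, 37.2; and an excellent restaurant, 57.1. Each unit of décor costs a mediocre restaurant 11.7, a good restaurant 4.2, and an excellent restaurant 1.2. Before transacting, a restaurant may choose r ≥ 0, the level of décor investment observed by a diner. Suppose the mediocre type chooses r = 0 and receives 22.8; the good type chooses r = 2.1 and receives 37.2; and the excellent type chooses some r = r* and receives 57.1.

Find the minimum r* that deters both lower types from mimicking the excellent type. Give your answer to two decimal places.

Mediocre type (on-path payoff 22.8) won't mimic when 22.8 ≥ 57.1 − 11.7·r*, i.e. r* ≥ 2.93.
Good type (on-path payoff 37.2 − 4.2×2.1 = 28.38) won't mimic when 28.38 ≥ 57.1 − 4.2·r*, i.e. r* ≥ 6.84.
Both must hold, so r* = max(2.93, 6.84) = 6.84. The good type's constraint binds.

6.84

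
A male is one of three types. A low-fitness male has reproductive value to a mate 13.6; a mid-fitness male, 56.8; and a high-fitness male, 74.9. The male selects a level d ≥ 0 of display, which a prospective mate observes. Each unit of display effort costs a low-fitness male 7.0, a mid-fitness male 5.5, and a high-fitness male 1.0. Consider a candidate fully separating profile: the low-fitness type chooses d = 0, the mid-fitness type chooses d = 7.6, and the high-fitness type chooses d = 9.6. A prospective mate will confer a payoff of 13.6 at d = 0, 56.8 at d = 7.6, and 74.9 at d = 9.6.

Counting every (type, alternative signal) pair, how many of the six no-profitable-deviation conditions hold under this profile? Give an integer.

5

Mid-fitness (own payoff 56.8 − 5.5×7.6 = 15): to d=0 gives 13.6 → no gain ✓; to d=9.6 gives 74.9 − 5.5×9.6 = 22.1 → profitable ✗.
High-fitness (own payoff 74.9 − 1.0×9.6 = 65.3): to d=0 gives 13.6 → no gain ✓; to d=7.6 gives 56.8 − 1.0×7.6 = 49.2 → no gain ✓.
Low-fitness (own payoff 13.6): to d=7.6 gives 56.8 − 7.0×7.6 = 3.6 → no gain ✓; to d=9.6 gives 74.9 − 7.0×9.6 = 7.7 → no gain ✓.
5 of the 6 constraints hold; not an equilibrium.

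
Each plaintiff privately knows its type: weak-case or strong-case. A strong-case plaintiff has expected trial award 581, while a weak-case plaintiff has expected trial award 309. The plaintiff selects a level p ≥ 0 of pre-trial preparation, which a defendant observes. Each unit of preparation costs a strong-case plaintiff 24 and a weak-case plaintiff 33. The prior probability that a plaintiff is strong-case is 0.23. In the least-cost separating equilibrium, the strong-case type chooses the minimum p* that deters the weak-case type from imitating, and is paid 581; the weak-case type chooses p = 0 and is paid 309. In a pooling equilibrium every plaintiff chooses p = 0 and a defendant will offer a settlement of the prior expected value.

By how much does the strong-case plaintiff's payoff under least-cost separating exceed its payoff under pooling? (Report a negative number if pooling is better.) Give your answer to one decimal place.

11.6

Least-cost separating signal: p* solves 309 = 581 − 33·p*, so p* = (581 − 309)/33 ≈ 8.2424.
Strong-case type's separating payoff: 581 − 24 × p* = 581 − 24 × (581 − 309)/33 = 581 − 6528/33 ≈ 383.182.
Pooling payoff: 0.23 × 581 + 0.77 × 309 = 371.56.
Difference: 383.182 − 371.56 = 11.622, i.e. 11.6 to one decimal place.
The strong-case type prefers to separate.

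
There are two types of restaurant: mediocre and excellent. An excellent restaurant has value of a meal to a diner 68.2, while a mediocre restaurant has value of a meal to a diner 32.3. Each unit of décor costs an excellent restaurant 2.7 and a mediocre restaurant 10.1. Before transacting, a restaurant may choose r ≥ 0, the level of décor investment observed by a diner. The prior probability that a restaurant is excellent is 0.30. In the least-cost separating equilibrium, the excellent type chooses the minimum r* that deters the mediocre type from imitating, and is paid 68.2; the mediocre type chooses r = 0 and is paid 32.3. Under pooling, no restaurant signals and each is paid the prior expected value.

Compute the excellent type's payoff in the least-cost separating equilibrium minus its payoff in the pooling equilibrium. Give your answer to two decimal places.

15.53

Least-cost separating signal: r* solves 32.3 = 68.2 − 10.1·r*, so r* = (68.2 − 32.3)/10.1 ≈ 3.5545.
Excellent type's separating payoff: 68.2 − 2.7 × r* = 68.2 − 2.7 × (68.2 − 32.3)/10.1 = 68.2 − 96.93/10.1 ≈ 58.6030.
Pooling payoff: 0.30 × 68.2 + 0.70 × 32.3 = 43.07.
Difference: 58.6030 − 43.07 = 15.533, i.e. 15.53 to two decimal places.
The excellent type prefers to separate.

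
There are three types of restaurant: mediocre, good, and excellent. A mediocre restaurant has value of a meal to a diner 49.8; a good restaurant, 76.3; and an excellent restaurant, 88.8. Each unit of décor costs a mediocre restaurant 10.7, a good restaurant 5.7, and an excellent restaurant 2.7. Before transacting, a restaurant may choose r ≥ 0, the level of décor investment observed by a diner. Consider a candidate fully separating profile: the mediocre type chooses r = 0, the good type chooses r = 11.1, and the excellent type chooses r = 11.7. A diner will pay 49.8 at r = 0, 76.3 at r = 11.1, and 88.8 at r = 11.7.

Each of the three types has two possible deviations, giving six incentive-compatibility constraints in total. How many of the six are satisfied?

4

Mediocre (own payoff 49.8): to r=11.1 gives 76.3 − 10.7×11.1 = -42.47 → no gain ✓; to r=11.7 gives 88.8 − 10.7×11.7 = -36.39 → no gain ✓.
Good (own payoff 76.3 − 5.7×11.1 = 13.03): to r=0 gives 49.8 → profitable ✗; to r=11.7 gives 88.8 − 5.7×11.7 = 22.11 → profitable ✗.
Excellent (own payoff 88.8 − 2.7×11.7 = 57.21): to r=0 gives 49.8 → no gain ✓; to r=11.1 gives 76.3 − 2.7×11.1 = 46.33 → no gain ✓.
4 of the 6 constraints hold; not an equilibrium.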